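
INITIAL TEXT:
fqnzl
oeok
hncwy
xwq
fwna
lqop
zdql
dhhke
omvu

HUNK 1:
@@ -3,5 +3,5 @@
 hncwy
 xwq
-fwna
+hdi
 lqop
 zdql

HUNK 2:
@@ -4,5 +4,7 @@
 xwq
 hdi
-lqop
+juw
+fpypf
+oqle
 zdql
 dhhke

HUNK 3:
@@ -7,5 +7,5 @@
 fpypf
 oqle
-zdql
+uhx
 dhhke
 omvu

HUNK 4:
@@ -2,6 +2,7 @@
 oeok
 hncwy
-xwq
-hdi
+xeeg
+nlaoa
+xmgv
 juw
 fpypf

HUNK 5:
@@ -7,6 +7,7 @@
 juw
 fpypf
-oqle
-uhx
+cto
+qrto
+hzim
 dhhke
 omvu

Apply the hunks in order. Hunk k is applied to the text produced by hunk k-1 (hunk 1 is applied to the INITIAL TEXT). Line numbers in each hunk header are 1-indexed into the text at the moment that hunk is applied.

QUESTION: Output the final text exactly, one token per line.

Answer: fqnzl
oeok
hncwy
xeeg
nlaoa
xmgv
juw
fpypf
cto
qrto
hzim
dhhke
omvu

Derivation:
Hunk 1: at line 3 remove [fwna] add [hdi] -> 9 lines: fqnzl oeok hncwy xwq hdi lqop zdql dhhke omvu
Hunk 2: at line 4 remove [lqop] add [juw,fpypf,oqle] -> 11 lines: fqnzl oeok hncwy xwq hdi juw fpypf oqle zdql dhhke omvu
Hunk 3: at line 7 remove [zdql] add [uhx] -> 11 lines: fqnzl oeok hncwy xwq hdi juw fpypf oqle uhx dhhke omvu
Hunk 4: at line 2 remove [xwq,hdi] add [xeeg,nlaoa,xmgv] -> 12 lines: fqnzl oeok hncwy xeeg nlaoa xmgv juw fpypf oqle uhx dhhke omvu
Hunk 5: at line 7 remove [oqle,uhx] add [cto,qrto,hzim] -> 13 lines: fqnzl oeok hncwy xeeg nlaoa xmgv juw fpypf cto qrto hzim dhhke omvu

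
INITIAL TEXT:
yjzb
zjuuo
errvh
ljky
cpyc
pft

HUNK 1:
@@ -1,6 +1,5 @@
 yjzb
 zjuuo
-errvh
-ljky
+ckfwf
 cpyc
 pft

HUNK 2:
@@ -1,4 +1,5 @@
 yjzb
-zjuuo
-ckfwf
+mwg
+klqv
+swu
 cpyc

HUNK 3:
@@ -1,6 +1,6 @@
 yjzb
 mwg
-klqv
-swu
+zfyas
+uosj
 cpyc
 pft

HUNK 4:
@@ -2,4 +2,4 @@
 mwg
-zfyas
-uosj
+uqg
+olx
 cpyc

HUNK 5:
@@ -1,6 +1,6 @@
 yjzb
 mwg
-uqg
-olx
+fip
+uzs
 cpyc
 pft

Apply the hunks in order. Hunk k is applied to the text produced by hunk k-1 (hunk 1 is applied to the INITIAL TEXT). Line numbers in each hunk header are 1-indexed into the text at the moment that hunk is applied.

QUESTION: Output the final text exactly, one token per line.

Answer: yjzb
mwg
fip
uzs
cpyc
pft

Derivation:
Hunk 1: at line 1 remove [errvh,ljky] add [ckfwf] -> 5 lines: yjzb zjuuo ckfwf cpyc pft
Hunk 2: at line 1 remove [zjuuo,ckfwf] add [mwg,klqv,swu] -> 6 lines: yjzb mwg klqv swu cpyc pft
Hunk 3: at line 1 remove [klqv,swu] add [zfyas,uosj] -> 6 lines: yjzb mwg zfyas uosj cpyc pft
Hunk 4: at line 2 remove [zfyas,uosj] add [uqg,olx] -> 6 lines: yjzb mwg uqg olx cpyc pft
Hunk 5: at line 1 remove [uqg,olx] add [fip,uzs] -> 6 lines: yjzb mwg fip uzs cpyc pft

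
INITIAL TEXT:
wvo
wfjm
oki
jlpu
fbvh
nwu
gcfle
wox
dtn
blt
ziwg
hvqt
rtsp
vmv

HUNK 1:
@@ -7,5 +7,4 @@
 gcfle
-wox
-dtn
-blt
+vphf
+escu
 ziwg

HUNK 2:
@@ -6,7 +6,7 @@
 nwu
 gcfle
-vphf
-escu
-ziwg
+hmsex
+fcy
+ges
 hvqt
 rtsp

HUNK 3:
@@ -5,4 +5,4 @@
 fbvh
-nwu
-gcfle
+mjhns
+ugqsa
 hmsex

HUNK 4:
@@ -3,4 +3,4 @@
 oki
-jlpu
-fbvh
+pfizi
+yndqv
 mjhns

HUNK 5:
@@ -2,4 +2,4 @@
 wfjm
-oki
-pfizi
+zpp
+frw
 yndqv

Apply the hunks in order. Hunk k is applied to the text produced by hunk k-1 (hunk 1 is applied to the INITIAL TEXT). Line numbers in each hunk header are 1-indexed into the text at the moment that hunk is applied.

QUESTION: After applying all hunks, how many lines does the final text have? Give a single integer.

Answer: 13

Derivation:
Hunk 1: at line 7 remove [wox,dtn,blt] add [vphf,escu] -> 13 lines: wvo wfjm oki jlpu fbvh nwu gcfle vphf escu ziwg hvqt rtsp vmv
Hunk 2: at line 6 remove [vphf,escu,ziwg] add [hmsex,fcy,ges] -> 13 lines: wvo wfjm oki jlpu fbvh nwu gcfle hmsex fcy ges hvqt rtsp vmv
Hunk 3: at line 5 remove [nwu,gcfle] add [mjhns,ugqsa] -> 13 lines: wvo wfjm oki jlpu fbvh mjhns ugqsa hmsex fcy ges hvqt rtsp vmv
Hunk 4: at line 3 remove [jlpu,fbvh] add [pfizi,yndqv] -> 13 lines: wvo wfjm oki pfizi yndqv mjhns ugqsa hmsex fcy ges hvqt rtsp vmv
Hunk 5: at line 2 remove [oki,pfizi] add [zpp,frw] -> 13 lines: wvo wfjm zpp frw yndqv mjhns ugqsa hmsex fcy ges hvqt rtsp vmv
Final line count: 13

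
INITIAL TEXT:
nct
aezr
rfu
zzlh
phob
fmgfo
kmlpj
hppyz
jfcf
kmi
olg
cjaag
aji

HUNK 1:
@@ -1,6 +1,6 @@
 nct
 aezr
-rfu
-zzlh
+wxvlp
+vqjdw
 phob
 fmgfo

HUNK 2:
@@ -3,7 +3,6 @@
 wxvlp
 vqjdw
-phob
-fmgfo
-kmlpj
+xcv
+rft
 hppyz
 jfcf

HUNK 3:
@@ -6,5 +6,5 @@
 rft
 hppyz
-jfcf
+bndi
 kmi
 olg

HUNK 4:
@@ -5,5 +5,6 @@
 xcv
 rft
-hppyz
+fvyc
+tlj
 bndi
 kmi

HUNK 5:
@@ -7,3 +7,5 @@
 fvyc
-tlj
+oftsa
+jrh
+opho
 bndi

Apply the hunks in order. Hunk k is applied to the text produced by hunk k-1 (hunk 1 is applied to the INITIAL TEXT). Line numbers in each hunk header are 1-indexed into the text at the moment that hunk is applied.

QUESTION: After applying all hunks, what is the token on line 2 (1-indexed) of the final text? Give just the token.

Hunk 1: at line 1 remove [rfu,zzlh] add [wxvlp,vqjdw] -> 13 lines: nct aezr wxvlp vqjdw phob fmgfo kmlpj hppyz jfcf kmi olg cjaag aji
Hunk 2: at line 3 remove [phob,fmgfo,kmlpj] add [xcv,rft] -> 12 lines: nct aezr wxvlp vqjdw xcv rft hppyz jfcf kmi olg cjaag aji
Hunk 3: at line 6 remove [jfcf] add [bndi] -> 12 lines: nct aezr wxvlp vqjdw xcv rft hppyz bndi kmi olg cjaag aji
Hunk 4: at line 5 remove [hppyz] add [fvyc,tlj] -> 13 lines: nct aezr wxvlp vqjdw xcv rft fvyc tlj bndi kmi olg cjaag aji
Hunk 5: at line 7 remove [tlj] add [oftsa,jrh,opho] -> 15 lines: nct aezr wxvlp vqjdw xcv rft fvyc oftsa jrh opho bndi kmi olg cjaag aji
Final line 2: aezr

Answer: aezr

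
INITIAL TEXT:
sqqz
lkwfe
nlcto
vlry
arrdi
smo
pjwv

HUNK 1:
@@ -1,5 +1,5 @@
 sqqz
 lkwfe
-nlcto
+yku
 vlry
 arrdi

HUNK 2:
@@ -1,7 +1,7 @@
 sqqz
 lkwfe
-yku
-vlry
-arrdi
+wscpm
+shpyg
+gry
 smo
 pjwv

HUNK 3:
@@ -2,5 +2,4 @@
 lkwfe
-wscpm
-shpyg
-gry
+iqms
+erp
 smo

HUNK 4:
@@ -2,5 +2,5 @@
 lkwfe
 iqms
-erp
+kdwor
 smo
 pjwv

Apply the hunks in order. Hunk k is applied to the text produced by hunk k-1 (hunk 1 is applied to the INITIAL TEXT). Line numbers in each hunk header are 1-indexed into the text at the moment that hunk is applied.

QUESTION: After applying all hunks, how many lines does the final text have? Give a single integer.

Hunk 1: at line 1 remove [nlcto] add [yku] -> 7 lines: sqqz lkwfe yku vlry arrdi smo pjwv
Hunk 2: at line 1 remove [yku,vlry,arrdi] add [wscpm,shpyg,gry] -> 7 lines: sqqz lkwfe wscpm shpyg gry smo pjwv
Hunk 3: at line 2 remove [wscpm,shpyg,gry] add [iqms,erp] -> 6 lines: sqqz lkwfe iqms erp smo pjwv
Hunk 4: at line 2 remove [erp] add [kdwor] -> 6 lines: sqqz lkwfe iqms kdwor smo pjwv
Final line count: 6

Answer: 6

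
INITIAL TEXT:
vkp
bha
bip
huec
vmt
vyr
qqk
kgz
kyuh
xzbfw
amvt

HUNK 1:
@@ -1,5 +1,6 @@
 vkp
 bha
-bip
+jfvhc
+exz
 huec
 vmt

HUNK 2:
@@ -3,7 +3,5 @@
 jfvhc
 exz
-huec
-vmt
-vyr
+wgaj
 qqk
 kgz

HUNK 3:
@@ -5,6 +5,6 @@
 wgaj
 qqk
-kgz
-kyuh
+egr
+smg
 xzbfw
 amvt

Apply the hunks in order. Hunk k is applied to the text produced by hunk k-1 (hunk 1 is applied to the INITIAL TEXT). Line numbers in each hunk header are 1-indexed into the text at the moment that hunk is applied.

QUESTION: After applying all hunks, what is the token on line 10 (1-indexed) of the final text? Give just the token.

Hunk 1: at line 1 remove [bip] add [jfvhc,exz] -> 12 lines: vkp bha jfvhc exz huec vmt vyr qqk kgz kyuh xzbfw amvt
Hunk 2: at line 3 remove [huec,vmt,vyr] add [wgaj] -> 10 lines: vkp bha jfvhc exz wgaj qqk kgz kyuh xzbfw amvt
Hunk 3: at line 5 remove [kgz,kyuh] add [egr,smg] -> 10 lines: vkp bha jfvhc exz wgaj qqk egr smg xzbfw amvt
Final line 10: amvt

Answer: amvt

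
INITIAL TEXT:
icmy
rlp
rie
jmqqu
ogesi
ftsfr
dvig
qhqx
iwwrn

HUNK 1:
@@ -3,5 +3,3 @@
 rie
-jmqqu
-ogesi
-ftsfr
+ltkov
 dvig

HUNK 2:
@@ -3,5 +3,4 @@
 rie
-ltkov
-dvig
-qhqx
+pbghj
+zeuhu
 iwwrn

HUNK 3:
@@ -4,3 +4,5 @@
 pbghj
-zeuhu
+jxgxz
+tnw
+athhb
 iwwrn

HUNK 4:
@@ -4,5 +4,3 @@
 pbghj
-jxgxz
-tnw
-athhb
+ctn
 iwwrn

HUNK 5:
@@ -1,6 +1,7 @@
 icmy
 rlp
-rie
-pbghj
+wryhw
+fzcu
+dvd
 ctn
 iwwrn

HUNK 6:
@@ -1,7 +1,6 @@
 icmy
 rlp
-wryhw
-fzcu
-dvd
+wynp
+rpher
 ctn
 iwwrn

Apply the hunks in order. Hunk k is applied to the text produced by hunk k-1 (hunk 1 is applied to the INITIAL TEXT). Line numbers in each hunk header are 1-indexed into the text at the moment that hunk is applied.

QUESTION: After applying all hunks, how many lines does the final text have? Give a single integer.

Answer: 6

Derivation:
Hunk 1: at line 3 remove [jmqqu,ogesi,ftsfr] add [ltkov] -> 7 lines: icmy rlp rie ltkov dvig qhqx iwwrn
Hunk 2: at line 3 remove [ltkov,dvig,qhqx] add [pbghj,zeuhu] -> 6 lines: icmy rlp rie pbghj zeuhu iwwrn
Hunk 3: at line 4 remove [zeuhu] add [jxgxz,tnw,athhb] -> 8 lines: icmy rlp rie pbghj jxgxz tnw athhb iwwrn
Hunk 4: at line 4 remove [jxgxz,tnw,athhb] add [ctn] -> 6 lines: icmy rlp rie pbghj ctn iwwrn
Hunk 5: at line 1 remove [rie,pbghj] add [wryhw,fzcu,dvd] -> 7 lines: icmy rlp wryhw fzcu dvd ctn iwwrn
Hunk 6: at line 1 remove [wryhw,fzcu,dvd] add [wynp,rpher] -> 6 lines: icmy rlp wynp rpher ctn iwwrn
Final line count: 6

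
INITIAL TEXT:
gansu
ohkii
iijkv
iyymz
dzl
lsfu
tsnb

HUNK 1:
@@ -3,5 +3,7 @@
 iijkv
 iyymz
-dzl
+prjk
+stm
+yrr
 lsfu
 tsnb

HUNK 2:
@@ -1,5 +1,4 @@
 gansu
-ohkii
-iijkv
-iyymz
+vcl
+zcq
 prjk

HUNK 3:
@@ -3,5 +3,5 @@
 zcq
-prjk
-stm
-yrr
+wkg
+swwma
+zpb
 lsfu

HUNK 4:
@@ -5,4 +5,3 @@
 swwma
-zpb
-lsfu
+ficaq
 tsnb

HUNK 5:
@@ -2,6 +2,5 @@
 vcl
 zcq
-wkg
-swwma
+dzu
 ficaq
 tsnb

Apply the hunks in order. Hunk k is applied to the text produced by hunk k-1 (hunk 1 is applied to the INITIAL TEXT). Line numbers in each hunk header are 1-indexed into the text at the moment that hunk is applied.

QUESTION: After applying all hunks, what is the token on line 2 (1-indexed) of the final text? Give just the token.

Hunk 1: at line 3 remove [dzl] add [prjk,stm,yrr] -> 9 lines: gansu ohkii iijkv iyymz prjk stm yrr lsfu tsnb
Hunk 2: at line 1 remove [ohkii,iijkv,iyymz] add [vcl,zcq] -> 8 lines: gansu vcl zcq prjk stm yrr lsfu tsnb
Hunk 3: at line 3 remove [prjk,stm,yrr] add [wkg,swwma,zpb] -> 8 lines: gansu vcl zcq wkg swwma zpb lsfu tsnb
Hunk 4: at line 5 remove [zpb,lsfu] add [ficaq] -> 7 lines: gansu vcl zcq wkg swwma ficaq tsnb
Hunk 5: at line 2 remove [wkg,swwma] add [dzu] -> 6 lines: gansu vcl zcq dzu ficaq tsnb
Final line 2: vcl

Answer: vcl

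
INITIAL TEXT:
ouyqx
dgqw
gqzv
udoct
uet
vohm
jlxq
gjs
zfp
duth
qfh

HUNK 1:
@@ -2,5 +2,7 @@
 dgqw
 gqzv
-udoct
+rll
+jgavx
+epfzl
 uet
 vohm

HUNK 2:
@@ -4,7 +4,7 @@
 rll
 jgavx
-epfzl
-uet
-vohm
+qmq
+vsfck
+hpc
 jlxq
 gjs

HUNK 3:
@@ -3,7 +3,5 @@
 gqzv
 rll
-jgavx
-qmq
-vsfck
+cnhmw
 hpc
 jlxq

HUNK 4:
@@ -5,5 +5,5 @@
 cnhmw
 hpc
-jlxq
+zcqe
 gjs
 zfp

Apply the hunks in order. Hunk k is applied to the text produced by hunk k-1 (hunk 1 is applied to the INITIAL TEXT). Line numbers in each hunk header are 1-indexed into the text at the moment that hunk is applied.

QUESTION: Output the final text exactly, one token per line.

Hunk 1: at line 2 remove [udoct] add [rll,jgavx,epfzl] -> 13 lines: ouyqx dgqw gqzv rll jgavx epfzl uet vohm jlxq gjs zfp duth qfh
Hunk 2: at line 4 remove [epfzl,uet,vohm] add [qmq,vsfck,hpc] -> 13 lines: ouyqx dgqw gqzv rll jgavx qmq vsfck hpc jlxq gjs zfp duth qfh
Hunk 3: at line 3 remove [jgavx,qmq,vsfck] add [cnhmw] -> 11 lines: ouyqx dgqw gqzv rll cnhmw hpc jlxq gjs zfp duth qfh
Hunk 4: at line 5 remove [jlxq] add [zcqe] -> 11 lines: ouyqx dgqw gqzv rll cnhmw hpc zcqe gjs zfp duth qfh

Answer: ouyqx
dgqw
gqzv
rll
cnhmw
hpc
zcqe
gjs
zfp
duth
qfh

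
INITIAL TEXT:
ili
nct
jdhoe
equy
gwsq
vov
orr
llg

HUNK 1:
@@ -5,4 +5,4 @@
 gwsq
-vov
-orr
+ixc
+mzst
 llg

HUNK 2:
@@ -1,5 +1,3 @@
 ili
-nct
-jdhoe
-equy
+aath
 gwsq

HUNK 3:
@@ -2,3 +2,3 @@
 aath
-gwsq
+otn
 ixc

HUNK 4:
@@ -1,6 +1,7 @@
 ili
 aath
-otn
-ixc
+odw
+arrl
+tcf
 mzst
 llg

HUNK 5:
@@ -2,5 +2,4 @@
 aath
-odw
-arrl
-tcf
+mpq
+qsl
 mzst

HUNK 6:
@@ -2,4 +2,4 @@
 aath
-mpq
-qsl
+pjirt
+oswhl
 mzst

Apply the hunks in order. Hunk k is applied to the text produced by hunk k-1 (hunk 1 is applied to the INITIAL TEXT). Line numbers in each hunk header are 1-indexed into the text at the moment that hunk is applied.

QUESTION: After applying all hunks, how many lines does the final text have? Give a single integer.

Answer: 6

Derivation:
Hunk 1: at line 5 remove [vov,orr] add [ixc,mzst] -> 8 lines: ili nct jdhoe equy gwsq ixc mzst llg
Hunk 2: at line 1 remove [nct,jdhoe,equy] add [aath] -> 6 lines: ili aath gwsq ixc mzst llg
Hunk 3: at line 2 remove [gwsq] add [otn] -> 6 lines: ili aath otn ixc mzst llg
Hunk 4: at line 1 remove [otn,ixc] add [odw,arrl,tcf] -> 7 lines: ili aath odw arrl tcf mzst llg
Hunk 5: at line 2 remove [odw,arrl,tcf] add [mpq,qsl] -> 6 lines: ili aath mpq qsl mzst llg
Hunk 6: at line 2 remove [mpq,qsl] add [pjirt,oswhl] -> 6 lines: ili aath pjirt oswhl mzst llg
Final line count: 6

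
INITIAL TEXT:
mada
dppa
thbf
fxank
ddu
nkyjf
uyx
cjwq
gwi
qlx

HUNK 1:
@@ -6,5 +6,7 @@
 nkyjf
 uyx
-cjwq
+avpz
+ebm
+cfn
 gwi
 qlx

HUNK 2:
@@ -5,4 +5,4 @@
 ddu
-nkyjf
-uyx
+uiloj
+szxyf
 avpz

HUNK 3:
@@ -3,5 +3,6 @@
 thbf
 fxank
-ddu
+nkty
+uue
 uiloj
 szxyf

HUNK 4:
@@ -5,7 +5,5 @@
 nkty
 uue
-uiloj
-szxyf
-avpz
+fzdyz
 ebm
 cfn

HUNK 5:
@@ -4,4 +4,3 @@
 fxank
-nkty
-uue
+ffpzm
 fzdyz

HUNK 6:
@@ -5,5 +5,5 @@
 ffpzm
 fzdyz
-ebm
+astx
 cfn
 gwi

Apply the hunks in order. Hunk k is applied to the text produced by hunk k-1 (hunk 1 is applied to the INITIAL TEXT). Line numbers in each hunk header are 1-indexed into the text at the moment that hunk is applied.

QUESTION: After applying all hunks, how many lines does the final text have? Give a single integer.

Answer: 10

Derivation:
Hunk 1: at line 6 remove [cjwq] add [avpz,ebm,cfn] -> 12 lines: mada dppa thbf fxank ddu nkyjf uyx avpz ebm cfn gwi qlx
Hunk 2: at line 5 remove [nkyjf,uyx] add [uiloj,szxyf] -> 12 lines: mada dppa thbf fxank ddu uiloj szxyf avpz ebm cfn gwi qlx
Hunk 3: at line 3 remove [ddu] add [nkty,uue] -> 13 lines: mada dppa thbf fxank nkty uue uiloj szxyf avpz ebm cfn gwi qlx
Hunk 4: at line 5 remove [uiloj,szxyf,avpz] add [fzdyz] -> 11 lines: mada dppa thbf fxank nkty uue fzdyz ebm cfn gwi qlx
Hunk 5: at line 4 remove [nkty,uue] add [ffpzm] -> 10 lines: mada dppa thbf fxank ffpzm fzdyz ebm cfn gwi qlx
Hunk 6: at line 5 remove [ebm] add [astx] -> 10 lines: mada dppa thbf fxank ffpzm fzdyz astx cfn gwi qlx
Final line count: 10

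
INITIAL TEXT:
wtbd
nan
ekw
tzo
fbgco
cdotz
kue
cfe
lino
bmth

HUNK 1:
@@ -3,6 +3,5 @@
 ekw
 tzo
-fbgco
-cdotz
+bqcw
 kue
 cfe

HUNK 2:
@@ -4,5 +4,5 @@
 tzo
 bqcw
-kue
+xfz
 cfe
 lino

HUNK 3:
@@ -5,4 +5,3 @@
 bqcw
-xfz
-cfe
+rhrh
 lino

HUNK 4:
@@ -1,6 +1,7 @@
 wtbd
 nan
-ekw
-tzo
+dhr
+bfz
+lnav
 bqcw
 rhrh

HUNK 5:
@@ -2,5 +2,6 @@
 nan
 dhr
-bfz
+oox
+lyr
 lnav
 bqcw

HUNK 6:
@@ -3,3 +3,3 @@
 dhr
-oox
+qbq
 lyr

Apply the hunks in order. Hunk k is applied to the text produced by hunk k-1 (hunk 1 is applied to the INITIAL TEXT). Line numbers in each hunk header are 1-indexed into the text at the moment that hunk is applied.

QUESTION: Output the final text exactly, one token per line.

Answer: wtbd
nan
dhr
qbq
lyr
lnav
bqcw
rhrh
lino
bmth

Derivation:
Hunk 1: at line 3 remove [fbgco,cdotz] add [bqcw] -> 9 lines: wtbd nan ekw tzo bqcw kue cfe lino bmth
Hunk 2: at line 4 remove [kue] add [xfz] -> 9 lines: wtbd nan ekw tzo bqcw xfz cfe lino bmth
Hunk 3: at line 5 remove [xfz,cfe] add [rhrh] -> 8 lines: wtbd nan ekw tzo bqcw rhrh lino bmth
Hunk 4: at line 1 remove [ekw,tzo] add [dhr,bfz,lnav] -> 9 lines: wtbd nan dhr bfz lnav bqcw rhrh lino bmth
Hunk 5: at line 2 remove [bfz] add [oox,lyr] -> 10 lines: wtbd nan dhr oox lyr lnav bqcw rhrh lino bmth
Hunk 6: at line 3 remove [oox] add [qbq] -> 10 lines: wtbd nan dhr qbq lyr lnav bqcw rhrh lino bmth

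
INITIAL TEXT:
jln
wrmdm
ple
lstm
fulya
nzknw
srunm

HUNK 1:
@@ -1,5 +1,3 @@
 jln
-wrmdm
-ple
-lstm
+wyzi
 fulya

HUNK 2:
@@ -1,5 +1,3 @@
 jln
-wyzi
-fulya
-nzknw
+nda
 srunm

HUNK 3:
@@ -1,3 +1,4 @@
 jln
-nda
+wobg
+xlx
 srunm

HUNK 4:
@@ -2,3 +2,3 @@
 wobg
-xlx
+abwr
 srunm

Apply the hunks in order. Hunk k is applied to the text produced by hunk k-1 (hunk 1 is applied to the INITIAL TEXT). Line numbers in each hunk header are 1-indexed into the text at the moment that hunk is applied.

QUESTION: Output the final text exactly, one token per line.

Answer: jln
wobg
abwr
srunm

Derivation:
Hunk 1: at line 1 remove [wrmdm,ple,lstm] add [wyzi] -> 5 lines: jln wyzi fulya nzknw srunm
Hunk 2: at line 1 remove [wyzi,fulya,nzknw] add [nda] -> 3 lines: jln nda srunm
Hunk 3: at line 1 remove [nda] add [wobg,xlx] -> 4 lines: jln wobg xlx srunm
Hunk 4: at line 2 remove [xlx] add [abwr] -> 4 lines: jln wobg abwr srunm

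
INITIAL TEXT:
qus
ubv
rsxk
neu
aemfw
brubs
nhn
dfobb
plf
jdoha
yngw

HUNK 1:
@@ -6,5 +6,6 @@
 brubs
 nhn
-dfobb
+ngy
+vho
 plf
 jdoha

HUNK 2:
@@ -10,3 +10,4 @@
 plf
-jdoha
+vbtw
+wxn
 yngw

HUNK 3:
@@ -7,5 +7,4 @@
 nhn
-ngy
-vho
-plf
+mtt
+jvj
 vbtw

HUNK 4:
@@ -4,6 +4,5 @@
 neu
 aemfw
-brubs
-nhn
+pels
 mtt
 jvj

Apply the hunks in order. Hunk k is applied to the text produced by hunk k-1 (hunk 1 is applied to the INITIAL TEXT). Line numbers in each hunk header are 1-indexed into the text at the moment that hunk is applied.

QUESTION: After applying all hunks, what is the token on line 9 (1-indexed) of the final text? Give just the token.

Hunk 1: at line 6 remove [dfobb] add [ngy,vho] -> 12 lines: qus ubv rsxk neu aemfw brubs nhn ngy vho plf jdoha yngw
Hunk 2: at line 10 remove [jdoha] add [vbtw,wxn] -> 13 lines: qus ubv rsxk neu aemfw brubs nhn ngy vho plf vbtw wxn yngw
Hunk 3: at line 7 remove [ngy,vho,plf] add [mtt,jvj] -> 12 lines: qus ubv rsxk neu aemfw brubs nhn mtt jvj vbtw wxn yngw
Hunk 4: at line 4 remove [brubs,nhn] add [pels] -> 11 lines: qus ubv rsxk neu aemfw pels mtt jvj vbtw wxn yngw
Final line 9: vbtw

Answer: vbtw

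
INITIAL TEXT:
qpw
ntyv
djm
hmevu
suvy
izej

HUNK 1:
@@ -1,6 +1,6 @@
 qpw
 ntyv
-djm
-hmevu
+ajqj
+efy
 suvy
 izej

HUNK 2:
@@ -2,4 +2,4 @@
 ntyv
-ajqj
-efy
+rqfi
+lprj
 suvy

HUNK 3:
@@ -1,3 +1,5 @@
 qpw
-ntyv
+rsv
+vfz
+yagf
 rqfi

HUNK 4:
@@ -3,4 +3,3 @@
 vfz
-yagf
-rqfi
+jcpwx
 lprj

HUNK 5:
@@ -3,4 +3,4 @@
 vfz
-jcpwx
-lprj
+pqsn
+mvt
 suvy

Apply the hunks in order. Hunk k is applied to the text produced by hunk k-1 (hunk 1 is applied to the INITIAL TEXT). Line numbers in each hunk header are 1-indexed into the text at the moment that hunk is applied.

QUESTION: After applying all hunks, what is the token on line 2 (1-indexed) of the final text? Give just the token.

Hunk 1: at line 1 remove [djm,hmevu] add [ajqj,efy] -> 6 lines: qpw ntyv ajqj efy suvy izej
Hunk 2: at line 2 remove [ajqj,efy] add [rqfi,lprj] -> 6 lines: qpw ntyv rqfi lprj suvy izej
Hunk 3: at line 1 remove [ntyv] add [rsv,vfz,yagf] -> 8 lines: qpw rsv vfz yagf rqfi lprj suvy izej
Hunk 4: at line 3 remove [yagf,rqfi] add [jcpwx] -> 7 lines: qpw rsv vfz jcpwx lprj suvy izej
Hunk 5: at line 3 remove [jcpwx,lprj] add [pqsn,mvt] -> 7 lines: qpw rsv vfz pqsn mvt suvy izej
Final line 2: rsv

Answer: rsv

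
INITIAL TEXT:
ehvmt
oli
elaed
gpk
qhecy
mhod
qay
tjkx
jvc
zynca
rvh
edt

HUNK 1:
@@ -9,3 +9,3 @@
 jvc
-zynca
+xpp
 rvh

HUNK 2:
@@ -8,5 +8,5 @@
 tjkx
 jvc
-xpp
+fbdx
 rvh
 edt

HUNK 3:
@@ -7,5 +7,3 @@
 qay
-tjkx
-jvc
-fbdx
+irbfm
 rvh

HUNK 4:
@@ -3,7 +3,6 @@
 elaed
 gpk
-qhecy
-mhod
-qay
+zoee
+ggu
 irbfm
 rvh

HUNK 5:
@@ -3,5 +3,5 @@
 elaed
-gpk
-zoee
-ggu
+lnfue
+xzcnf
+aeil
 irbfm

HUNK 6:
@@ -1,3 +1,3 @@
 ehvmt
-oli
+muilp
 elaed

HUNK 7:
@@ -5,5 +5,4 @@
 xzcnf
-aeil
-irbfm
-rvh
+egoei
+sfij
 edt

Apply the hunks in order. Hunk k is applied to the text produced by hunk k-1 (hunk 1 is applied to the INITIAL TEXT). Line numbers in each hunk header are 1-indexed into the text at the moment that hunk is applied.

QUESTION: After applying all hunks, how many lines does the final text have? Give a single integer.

Answer: 8

Derivation:
Hunk 1: at line 9 remove [zynca] add [xpp] -> 12 lines: ehvmt oli elaed gpk qhecy mhod qay tjkx jvc xpp rvh edt
Hunk 2: at line 8 remove [xpp] add [fbdx] -> 12 lines: ehvmt oli elaed gpk qhecy mhod qay tjkx jvc fbdx rvh edt
Hunk 3: at line 7 remove [tjkx,jvc,fbdx] add [irbfm] -> 10 lines: ehvmt oli elaed gpk qhecy mhod qay irbfm rvh edt
Hunk 4: at line 3 remove [qhecy,mhod,qay] add [zoee,ggu] -> 9 lines: ehvmt oli elaed gpk zoee ggu irbfm rvh edt
Hunk 5: at line 3 remove [gpk,zoee,ggu] add [lnfue,xzcnf,aeil] -> 9 lines: ehvmt oli elaed lnfue xzcnf aeil irbfm rvh edt
Hunk 6: at line 1 remove [oli] add [muilp] -> 9 lines: ehvmt muilp elaed lnfue xzcnf aeil irbfm rvh edt
Hunk 7: at line 5 remove [aeil,irbfm,rvh] add [egoei,sfij] -> 8 lines: ehvmt muilp elaed lnfue xzcnf egoei sfij edt
Final line count: 8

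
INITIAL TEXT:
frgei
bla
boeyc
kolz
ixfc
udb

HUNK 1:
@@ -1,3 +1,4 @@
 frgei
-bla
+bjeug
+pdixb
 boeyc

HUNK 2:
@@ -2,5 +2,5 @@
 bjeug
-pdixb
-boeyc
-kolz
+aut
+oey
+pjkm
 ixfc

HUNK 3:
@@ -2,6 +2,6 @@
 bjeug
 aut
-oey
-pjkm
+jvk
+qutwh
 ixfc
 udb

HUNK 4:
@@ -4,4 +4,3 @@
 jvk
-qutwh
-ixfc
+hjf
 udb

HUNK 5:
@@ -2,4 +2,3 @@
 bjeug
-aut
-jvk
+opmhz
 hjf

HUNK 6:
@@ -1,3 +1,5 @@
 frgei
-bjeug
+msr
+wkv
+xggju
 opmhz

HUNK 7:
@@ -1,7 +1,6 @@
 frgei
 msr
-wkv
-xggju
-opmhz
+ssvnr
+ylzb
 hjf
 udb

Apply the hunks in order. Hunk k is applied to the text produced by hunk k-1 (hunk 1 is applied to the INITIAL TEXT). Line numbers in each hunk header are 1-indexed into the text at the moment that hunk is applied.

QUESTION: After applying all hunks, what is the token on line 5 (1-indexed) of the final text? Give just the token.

Answer: hjf

Derivation:
Hunk 1: at line 1 remove [bla] add [bjeug,pdixb] -> 7 lines: frgei bjeug pdixb boeyc kolz ixfc udb
Hunk 2: at line 2 remove [pdixb,boeyc,kolz] add [aut,oey,pjkm] -> 7 lines: frgei bjeug aut oey pjkm ixfc udb
Hunk 3: at line 2 remove [oey,pjkm] add [jvk,qutwh] -> 7 lines: frgei bjeug aut jvk qutwh ixfc udb
Hunk 4: at line 4 remove [qutwh,ixfc] add [hjf] -> 6 lines: frgei bjeug aut jvk hjf udb
Hunk 5: at line 2 remove [aut,jvk] add [opmhz] -> 5 lines: frgei bjeug opmhz hjf udb
Hunk 6: at line 1 remove [bjeug] add [msr,wkv,xggju] -> 7 lines: frgei msr wkv xggju opmhz hjf udb
Hunk 7: at line 1 remove [wkv,xggju,opmhz] add [ssvnr,ylzb] -> 6 lines: frgei msr ssvnr ylzb hjf udb
Final line 5: hjf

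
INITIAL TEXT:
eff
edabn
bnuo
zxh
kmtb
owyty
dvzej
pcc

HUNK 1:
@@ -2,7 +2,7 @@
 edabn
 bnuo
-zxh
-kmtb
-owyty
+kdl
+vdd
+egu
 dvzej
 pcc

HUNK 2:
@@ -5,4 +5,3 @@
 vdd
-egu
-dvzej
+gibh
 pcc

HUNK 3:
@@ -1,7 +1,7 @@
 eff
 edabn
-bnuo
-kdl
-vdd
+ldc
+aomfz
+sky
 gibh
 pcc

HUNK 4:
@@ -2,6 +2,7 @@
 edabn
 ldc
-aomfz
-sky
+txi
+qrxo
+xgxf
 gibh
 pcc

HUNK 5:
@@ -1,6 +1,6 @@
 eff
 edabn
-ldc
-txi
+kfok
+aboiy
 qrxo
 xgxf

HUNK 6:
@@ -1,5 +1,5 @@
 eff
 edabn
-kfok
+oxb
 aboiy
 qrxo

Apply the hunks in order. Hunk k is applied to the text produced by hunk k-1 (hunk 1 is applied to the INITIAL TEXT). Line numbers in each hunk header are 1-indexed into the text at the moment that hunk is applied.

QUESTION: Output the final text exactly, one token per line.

Answer: eff
edabn
oxb
aboiy
qrxo
xgxf
gibh
pcc

Derivation:
Hunk 1: at line 2 remove [zxh,kmtb,owyty] add [kdl,vdd,egu] -> 8 lines: eff edabn bnuo kdl vdd egu dvzej pcc
Hunk 2: at line 5 remove [egu,dvzej] add [gibh] -> 7 lines: eff edabn bnuo kdl vdd gibh pcc
Hunk 3: at line 1 remove [bnuo,kdl,vdd] add [ldc,aomfz,sky] -> 7 lines: eff edabn ldc aomfz sky gibh pcc
Hunk 4: at line 2 remove [aomfz,sky] add [txi,qrxo,xgxf] -> 8 lines: eff edabn ldc txi qrxo xgxf gibh pcc
Hunk 5: at line 1 remove [ldc,txi] add [kfok,aboiy] -> 8 lines: eff edabn kfok aboiy qrxo xgxf gibh pcc
Hunk 6: at line 1 remove [kfok] add [oxb] -> 8 lines: eff edabn oxb aboiy qrxo xgxf gibh pcc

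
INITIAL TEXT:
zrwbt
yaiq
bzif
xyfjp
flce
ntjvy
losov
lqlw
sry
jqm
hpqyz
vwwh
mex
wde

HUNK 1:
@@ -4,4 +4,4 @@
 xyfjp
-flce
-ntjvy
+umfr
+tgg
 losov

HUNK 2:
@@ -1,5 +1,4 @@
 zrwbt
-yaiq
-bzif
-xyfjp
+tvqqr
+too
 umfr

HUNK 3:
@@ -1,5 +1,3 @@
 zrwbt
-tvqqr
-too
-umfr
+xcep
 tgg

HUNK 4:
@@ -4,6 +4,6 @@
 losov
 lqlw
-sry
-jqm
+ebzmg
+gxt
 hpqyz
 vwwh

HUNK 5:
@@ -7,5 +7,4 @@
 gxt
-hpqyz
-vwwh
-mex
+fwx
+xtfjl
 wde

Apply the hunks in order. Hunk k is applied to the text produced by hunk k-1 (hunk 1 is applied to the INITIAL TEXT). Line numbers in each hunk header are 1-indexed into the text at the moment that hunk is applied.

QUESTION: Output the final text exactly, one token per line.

Answer: zrwbt
xcep
tgg
losov
lqlw
ebzmg
gxt
fwx
xtfjl
wde

Derivation:
Hunk 1: at line 4 remove [flce,ntjvy] add [umfr,tgg] -> 14 lines: zrwbt yaiq bzif xyfjp umfr tgg losov lqlw sry jqm hpqyz vwwh mex wde
Hunk 2: at line 1 remove [yaiq,bzif,xyfjp] add [tvqqr,too] -> 13 lines: zrwbt tvqqr too umfr tgg losov lqlw sry jqm hpqyz vwwh mex wde
Hunk 3: at line 1 remove [tvqqr,too,umfr] add [xcep] -> 11 lines: zrwbt xcep tgg losov lqlw sry jqm hpqyz vwwh mex wde
Hunk 4: at line 4 remove [sry,jqm] add [ebzmg,gxt] -> 11 lines: zrwbt xcep tgg losov lqlw ebzmg gxt hpqyz vwwh mex wde
Hunk 5: at line 7 remove [hpqyz,vwwh,mex] add [fwx,xtfjl] -> 10 lines: zrwbt xcep tgg losov lqlw ebzmg gxt fwx xtfjl wde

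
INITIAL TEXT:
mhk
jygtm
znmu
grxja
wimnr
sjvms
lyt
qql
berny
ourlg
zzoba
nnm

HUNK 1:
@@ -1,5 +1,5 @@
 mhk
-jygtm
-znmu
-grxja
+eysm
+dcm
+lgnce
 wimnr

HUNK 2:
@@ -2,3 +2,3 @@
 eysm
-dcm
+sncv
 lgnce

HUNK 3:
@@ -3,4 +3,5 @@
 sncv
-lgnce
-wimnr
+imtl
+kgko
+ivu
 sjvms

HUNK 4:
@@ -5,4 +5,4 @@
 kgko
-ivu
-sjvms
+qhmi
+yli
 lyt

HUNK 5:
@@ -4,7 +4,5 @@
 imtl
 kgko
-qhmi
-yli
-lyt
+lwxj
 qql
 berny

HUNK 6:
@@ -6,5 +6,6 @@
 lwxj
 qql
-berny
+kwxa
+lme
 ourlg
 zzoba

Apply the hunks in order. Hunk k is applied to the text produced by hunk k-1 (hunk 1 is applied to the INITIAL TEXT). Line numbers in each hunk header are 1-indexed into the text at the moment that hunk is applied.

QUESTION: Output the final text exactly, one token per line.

Hunk 1: at line 1 remove [jygtm,znmu,grxja] add [eysm,dcm,lgnce] -> 12 lines: mhk eysm dcm lgnce wimnr sjvms lyt qql berny ourlg zzoba nnm
Hunk 2: at line 2 remove [dcm] add [sncv] -> 12 lines: mhk eysm sncv lgnce wimnr sjvms lyt qql berny ourlg zzoba nnm
Hunk 3: at line 3 remove [lgnce,wimnr] add [imtl,kgko,ivu] -> 13 lines: mhk eysm sncv imtl kgko ivu sjvms lyt qql berny ourlg zzoba nnm
Hunk 4: at line 5 remove [ivu,sjvms] add [qhmi,yli] -> 13 lines: mhk eysm sncv imtl kgko qhmi yli lyt qql berny ourlg zzoba nnm
Hunk 5: at line 4 remove [qhmi,yli,lyt] add [lwxj] -> 11 lines: mhk eysm sncv imtl kgko lwxj qql berny ourlg zzoba nnm
Hunk 6: at line 6 remove [berny] add [kwxa,lme] -> 12 lines: mhk eysm sncv imtl kgko lwxj qql kwxa lme ourlg zzoba nnm

Answer: mhk
eysm
sncv
imtl
kgko
lwxj
qql
kwxa
lme
ourlg
zzoba
nnm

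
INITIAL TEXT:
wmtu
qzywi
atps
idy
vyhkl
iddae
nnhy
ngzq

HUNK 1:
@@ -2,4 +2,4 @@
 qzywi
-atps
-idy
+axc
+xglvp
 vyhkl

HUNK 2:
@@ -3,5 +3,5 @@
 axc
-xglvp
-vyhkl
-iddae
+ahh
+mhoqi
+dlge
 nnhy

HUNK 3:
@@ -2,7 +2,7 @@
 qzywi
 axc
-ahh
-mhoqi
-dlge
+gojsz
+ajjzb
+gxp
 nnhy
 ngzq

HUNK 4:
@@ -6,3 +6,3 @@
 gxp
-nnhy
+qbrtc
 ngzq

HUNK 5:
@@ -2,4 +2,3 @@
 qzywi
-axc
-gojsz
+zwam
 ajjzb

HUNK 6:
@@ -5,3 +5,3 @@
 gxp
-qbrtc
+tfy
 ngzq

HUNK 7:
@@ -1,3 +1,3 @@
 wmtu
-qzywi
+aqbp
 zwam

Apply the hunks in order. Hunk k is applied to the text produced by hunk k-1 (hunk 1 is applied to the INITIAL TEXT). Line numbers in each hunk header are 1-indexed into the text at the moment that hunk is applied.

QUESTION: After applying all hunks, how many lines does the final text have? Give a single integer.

Hunk 1: at line 2 remove [atps,idy] add [axc,xglvp] -> 8 lines: wmtu qzywi axc xglvp vyhkl iddae nnhy ngzq
Hunk 2: at line 3 remove [xglvp,vyhkl,iddae] add [ahh,mhoqi,dlge] -> 8 lines: wmtu qzywi axc ahh mhoqi dlge nnhy ngzq
Hunk 3: at line 2 remove [ahh,mhoqi,dlge] add [gojsz,ajjzb,gxp] -> 8 lines: wmtu qzywi axc gojsz ajjzb gxp nnhy ngzq
Hunk 4: at line 6 remove [nnhy] add [qbrtc] -> 8 lines: wmtu qzywi axc gojsz ajjzb gxp qbrtc ngzq
Hunk 5: at line 2 remove [axc,gojsz] add [zwam] -> 7 lines: wmtu qzywi zwam ajjzb gxp qbrtc ngzq
Hunk 6: at line 5 remove [qbrtc] add [tfy] -> 7 lines: wmtu qzywi zwam ajjzb gxp tfy ngzq
Hunk 7: at line 1 remove [qzywi] add [aqbp] -> 7 lines: wmtu aqbp zwam ajjzb gxp tfy ngzq
Final line count: 7

Answer: 7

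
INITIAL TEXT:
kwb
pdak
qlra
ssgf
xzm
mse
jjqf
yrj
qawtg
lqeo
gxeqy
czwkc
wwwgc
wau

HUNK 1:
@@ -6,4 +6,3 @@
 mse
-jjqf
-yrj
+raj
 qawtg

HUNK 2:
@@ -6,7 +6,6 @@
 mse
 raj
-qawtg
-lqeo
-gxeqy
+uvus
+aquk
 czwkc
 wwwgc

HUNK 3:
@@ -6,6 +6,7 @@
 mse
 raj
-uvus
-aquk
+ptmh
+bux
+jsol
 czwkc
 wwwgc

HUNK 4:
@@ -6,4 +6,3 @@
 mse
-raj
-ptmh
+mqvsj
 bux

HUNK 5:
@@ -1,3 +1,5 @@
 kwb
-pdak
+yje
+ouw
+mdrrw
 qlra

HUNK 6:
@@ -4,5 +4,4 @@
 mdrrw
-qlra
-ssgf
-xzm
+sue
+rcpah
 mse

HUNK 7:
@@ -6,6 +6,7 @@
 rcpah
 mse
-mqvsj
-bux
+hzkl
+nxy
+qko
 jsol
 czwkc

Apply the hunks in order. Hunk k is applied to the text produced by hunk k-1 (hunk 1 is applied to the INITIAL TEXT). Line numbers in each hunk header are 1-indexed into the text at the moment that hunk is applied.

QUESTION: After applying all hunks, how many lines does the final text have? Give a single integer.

Answer: 14

Derivation:
Hunk 1: at line 6 remove [jjqf,yrj] add [raj] -> 13 lines: kwb pdak qlra ssgf xzm mse raj qawtg lqeo gxeqy czwkc wwwgc wau
Hunk 2: at line 6 remove [qawtg,lqeo,gxeqy] add [uvus,aquk] -> 12 lines: kwb pdak qlra ssgf xzm mse raj uvus aquk czwkc wwwgc wau
Hunk 3: at line 6 remove [uvus,aquk] add [ptmh,bux,jsol] -> 13 lines: kwb pdak qlra ssgf xzm mse raj ptmh bux jsol czwkc wwwgc wau
Hunk 4: at line 6 remove [raj,ptmh] add [mqvsj] -> 12 lines: kwb pdak qlra ssgf xzm mse mqvsj bux jsol czwkc wwwgc wau
Hunk 5: at line 1 remove [pdak] add [yje,ouw,mdrrw] -> 14 lines: kwb yje ouw mdrrw qlra ssgf xzm mse mqvsj bux jsol czwkc wwwgc wau
Hunk 6: at line 4 remove [qlra,ssgf,xzm] add [sue,rcpah] -> 13 lines: kwb yje ouw mdrrw sue rcpah mse mqvsj bux jsol czwkc wwwgc wau
Hunk 7: at line 6 remove [mqvsj,bux] add [hzkl,nxy,qko] -> 14 lines: kwb yje ouw mdrrw sue rcpah mse hzkl nxy qko jsol czwkc wwwgc wau
Final line count: 14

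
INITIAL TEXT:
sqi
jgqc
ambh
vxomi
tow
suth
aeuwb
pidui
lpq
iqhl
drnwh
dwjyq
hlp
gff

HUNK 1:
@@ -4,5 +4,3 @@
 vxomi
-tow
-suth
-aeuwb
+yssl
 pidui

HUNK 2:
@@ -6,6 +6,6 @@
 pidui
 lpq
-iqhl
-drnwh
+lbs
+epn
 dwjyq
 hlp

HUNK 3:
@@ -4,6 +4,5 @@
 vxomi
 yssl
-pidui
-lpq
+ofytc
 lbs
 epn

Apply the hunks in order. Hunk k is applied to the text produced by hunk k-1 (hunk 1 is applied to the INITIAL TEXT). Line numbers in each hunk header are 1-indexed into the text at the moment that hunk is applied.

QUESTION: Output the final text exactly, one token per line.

Answer: sqi
jgqc
ambh
vxomi
yssl
ofytc
lbs
epn
dwjyq
hlp
gff

Derivation:
Hunk 1: at line 4 remove [tow,suth,aeuwb] add [yssl] -> 12 lines: sqi jgqc ambh vxomi yssl pidui lpq iqhl drnwh dwjyq hlp gff
Hunk 2: at line 6 remove [iqhl,drnwh] add [lbs,epn] -> 12 lines: sqi jgqc ambh vxomi yssl pidui lpq lbs epn dwjyq hlp gff
Hunk 3: at line 4 remove [pidui,lpq] add [ofytc] -> 11 lines: sqi jgqc ambh vxomi yssl ofytc lbs epn dwjyq hlp gff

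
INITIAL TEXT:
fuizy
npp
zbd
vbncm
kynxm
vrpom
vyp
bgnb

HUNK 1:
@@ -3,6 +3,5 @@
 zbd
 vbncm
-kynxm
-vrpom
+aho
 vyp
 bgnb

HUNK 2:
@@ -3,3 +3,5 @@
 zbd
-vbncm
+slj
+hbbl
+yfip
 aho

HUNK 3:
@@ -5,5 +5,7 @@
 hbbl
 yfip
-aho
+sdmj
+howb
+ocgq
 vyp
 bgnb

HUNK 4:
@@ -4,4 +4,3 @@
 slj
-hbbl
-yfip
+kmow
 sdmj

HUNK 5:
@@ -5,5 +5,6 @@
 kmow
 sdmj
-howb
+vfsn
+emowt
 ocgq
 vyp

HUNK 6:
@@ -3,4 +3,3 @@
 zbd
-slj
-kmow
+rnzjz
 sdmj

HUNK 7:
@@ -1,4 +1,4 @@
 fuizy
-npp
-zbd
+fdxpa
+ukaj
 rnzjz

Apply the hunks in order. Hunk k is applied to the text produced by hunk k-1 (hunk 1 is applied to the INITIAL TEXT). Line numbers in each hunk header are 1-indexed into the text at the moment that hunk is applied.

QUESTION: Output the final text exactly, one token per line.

Answer: fuizy
fdxpa
ukaj
rnzjz
sdmj
vfsn
emowt
ocgq
vyp
bgnb

Derivation:
Hunk 1: at line 3 remove [kynxm,vrpom] add [aho] -> 7 lines: fuizy npp zbd vbncm aho vyp bgnb
Hunk 2: at line 3 remove [vbncm] add [slj,hbbl,yfip] -> 9 lines: fuizy npp zbd slj hbbl yfip aho vyp bgnb
Hunk 3: at line 5 remove [aho] add [sdmj,howb,ocgq] -> 11 lines: fuizy npp zbd slj hbbl yfip sdmj howb ocgq vyp bgnb
Hunk 4: at line 4 remove [hbbl,yfip] add [kmow] -> 10 lines: fuizy npp zbd slj kmow sdmj howb ocgq vyp bgnb
Hunk 5: at line 5 remove [howb] add [vfsn,emowt] -> 11 lines: fuizy npp zbd slj kmow sdmj vfsn emowt ocgq vyp bgnb
Hunk 6: at line 3 remove [slj,kmow] add [rnzjz] -> 10 lines: fuizy npp zbd rnzjz sdmj vfsn emowt ocgq vyp bgnb
Hunk 7: at line 1 remove [npp,zbd] add [fdxpa,ukaj] -> 10 lines: fuizy fdxpa ukaj rnzjz sdmj vfsn emowt ocgq vyp bgnb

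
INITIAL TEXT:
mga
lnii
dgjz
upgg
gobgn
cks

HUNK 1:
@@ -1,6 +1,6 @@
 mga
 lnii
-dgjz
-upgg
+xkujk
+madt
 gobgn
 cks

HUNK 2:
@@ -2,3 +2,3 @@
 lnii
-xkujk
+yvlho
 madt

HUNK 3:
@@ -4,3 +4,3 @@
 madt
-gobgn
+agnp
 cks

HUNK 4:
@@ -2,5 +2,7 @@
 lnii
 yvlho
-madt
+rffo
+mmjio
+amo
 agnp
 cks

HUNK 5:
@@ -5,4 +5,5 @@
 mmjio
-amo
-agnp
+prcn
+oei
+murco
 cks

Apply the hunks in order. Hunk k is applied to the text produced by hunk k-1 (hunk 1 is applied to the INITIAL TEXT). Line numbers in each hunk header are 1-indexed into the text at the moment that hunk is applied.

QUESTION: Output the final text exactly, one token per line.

Hunk 1: at line 1 remove [dgjz,upgg] add [xkujk,madt] -> 6 lines: mga lnii xkujk madt gobgn cks
Hunk 2: at line 2 remove [xkujk] add [yvlho] -> 6 lines: mga lnii yvlho madt gobgn cks
Hunk 3: at line 4 remove [gobgn] add [agnp] -> 6 lines: mga lnii yvlho madt agnp cks
Hunk 4: at line 2 remove [madt] add [rffo,mmjio,amo] -> 8 lines: mga lnii yvlho rffo mmjio amo agnp cks
Hunk 5: at line 5 remove [amo,agnp] add [prcn,oei,murco] -> 9 lines: mga lnii yvlho rffo mmjio prcn oei murco cks

Answer: mga
lnii
yvlho
rffo
mmjio
prcn
oei
murco
cks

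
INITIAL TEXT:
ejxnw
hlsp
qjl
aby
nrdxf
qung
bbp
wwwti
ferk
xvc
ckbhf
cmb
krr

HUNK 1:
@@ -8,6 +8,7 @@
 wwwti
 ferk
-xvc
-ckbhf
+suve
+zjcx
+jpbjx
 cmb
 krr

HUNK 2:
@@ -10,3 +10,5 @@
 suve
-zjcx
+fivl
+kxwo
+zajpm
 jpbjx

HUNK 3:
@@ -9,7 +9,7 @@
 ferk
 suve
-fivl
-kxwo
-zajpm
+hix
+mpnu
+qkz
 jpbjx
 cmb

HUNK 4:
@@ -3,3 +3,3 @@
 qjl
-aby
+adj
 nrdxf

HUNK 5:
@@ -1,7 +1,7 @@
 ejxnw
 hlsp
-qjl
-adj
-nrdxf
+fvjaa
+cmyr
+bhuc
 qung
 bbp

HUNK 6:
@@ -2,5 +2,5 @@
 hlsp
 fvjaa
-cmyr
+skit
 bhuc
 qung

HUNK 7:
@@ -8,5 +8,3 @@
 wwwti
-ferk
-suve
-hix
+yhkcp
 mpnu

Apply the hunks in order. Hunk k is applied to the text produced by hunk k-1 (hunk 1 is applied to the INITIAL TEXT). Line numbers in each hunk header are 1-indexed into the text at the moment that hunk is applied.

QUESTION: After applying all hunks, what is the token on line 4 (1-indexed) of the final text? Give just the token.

Hunk 1: at line 8 remove [xvc,ckbhf] add [suve,zjcx,jpbjx] -> 14 lines: ejxnw hlsp qjl aby nrdxf qung bbp wwwti ferk suve zjcx jpbjx cmb krr
Hunk 2: at line 10 remove [zjcx] add [fivl,kxwo,zajpm] -> 16 lines: ejxnw hlsp qjl aby nrdxf qung bbp wwwti ferk suve fivl kxwo zajpm jpbjx cmb krr
Hunk 3: at line 9 remove [fivl,kxwo,zajpm] add [hix,mpnu,qkz] -> 16 lines: ejxnw hlsp qjl aby nrdxf qung bbp wwwti ferk suve hix mpnu qkz jpbjx cmb krr
Hunk 4: at line 3 remove [aby] add [adj] -> 16 lines: ejxnw hlsp qjl adj nrdxf qung bbp wwwti ferk suve hix mpnu qkz jpbjx cmb krr
Hunk 5: at line 1 remove [qjl,adj,nrdxf] add [fvjaa,cmyr,bhuc] -> 16 lines: ejxnw hlsp fvjaa cmyr bhuc qung bbp wwwti ferk suve hix mpnu qkz jpbjx cmb krr
Hunk 6: at line 2 remove [cmyr] add [skit] -> 16 lines: ejxnw hlsp fvjaa skit bhuc qung bbp wwwti ferk suve hix mpnu qkz jpbjx cmb krr
Hunk 7: at line 8 remove [ferk,suve,hix] add [yhkcp] -> 14 lines: ejxnw hlsp fvjaa skit bhuc qung bbp wwwti yhkcp mpnu qkz jpbjx cmb krr
Final line 4: skit

Answer: skit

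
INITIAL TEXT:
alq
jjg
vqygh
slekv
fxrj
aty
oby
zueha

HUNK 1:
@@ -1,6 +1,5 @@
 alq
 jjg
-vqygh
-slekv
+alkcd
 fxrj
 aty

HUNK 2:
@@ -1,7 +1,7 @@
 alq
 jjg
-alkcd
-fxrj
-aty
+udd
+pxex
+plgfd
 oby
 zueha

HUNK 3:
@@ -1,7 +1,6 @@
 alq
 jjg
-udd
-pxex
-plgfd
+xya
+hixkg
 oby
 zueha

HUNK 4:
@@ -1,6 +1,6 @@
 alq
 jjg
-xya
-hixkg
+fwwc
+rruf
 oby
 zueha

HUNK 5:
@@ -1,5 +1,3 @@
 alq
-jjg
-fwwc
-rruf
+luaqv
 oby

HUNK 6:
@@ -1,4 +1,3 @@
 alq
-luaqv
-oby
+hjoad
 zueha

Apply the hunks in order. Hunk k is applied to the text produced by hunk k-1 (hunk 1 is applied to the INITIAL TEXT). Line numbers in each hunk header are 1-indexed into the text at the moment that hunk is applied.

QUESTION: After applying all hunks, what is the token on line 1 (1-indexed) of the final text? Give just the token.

Answer: alq

Derivation:
Hunk 1: at line 1 remove [vqygh,slekv] add [alkcd] -> 7 lines: alq jjg alkcd fxrj aty oby zueha
Hunk 2: at line 1 remove [alkcd,fxrj,aty] add [udd,pxex,plgfd] -> 7 lines: alq jjg udd pxex plgfd oby zueha
Hunk 3: at line 1 remove [udd,pxex,plgfd] add [xya,hixkg] -> 6 lines: alq jjg xya hixkg oby zueha
Hunk 4: at line 1 remove [xya,hixkg] add [fwwc,rruf] -> 6 lines: alq jjg fwwc rruf oby zueha
Hunk 5: at line 1 remove [jjg,fwwc,rruf] add [luaqv] -> 4 lines: alq luaqv oby zueha
Hunk 6: at line 1 remove [luaqv,oby] add [hjoad] -> 3 lines: alq hjoad zueha
Final line 1: alq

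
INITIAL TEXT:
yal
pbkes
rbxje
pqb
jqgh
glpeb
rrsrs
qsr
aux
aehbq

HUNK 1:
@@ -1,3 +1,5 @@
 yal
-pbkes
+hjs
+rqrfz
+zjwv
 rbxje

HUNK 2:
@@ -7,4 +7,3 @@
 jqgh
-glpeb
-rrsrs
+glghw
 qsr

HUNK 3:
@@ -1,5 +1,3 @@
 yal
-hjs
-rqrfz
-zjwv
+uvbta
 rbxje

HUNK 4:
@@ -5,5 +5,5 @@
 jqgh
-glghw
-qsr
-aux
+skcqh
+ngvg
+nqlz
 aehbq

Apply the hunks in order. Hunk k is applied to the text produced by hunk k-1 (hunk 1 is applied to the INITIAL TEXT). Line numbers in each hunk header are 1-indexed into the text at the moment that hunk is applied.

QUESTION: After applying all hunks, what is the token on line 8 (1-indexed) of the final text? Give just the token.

Answer: nqlz

Derivation:
Hunk 1: at line 1 remove [pbkes] add [hjs,rqrfz,zjwv] -> 12 lines: yal hjs rqrfz zjwv rbxje pqb jqgh glpeb rrsrs qsr aux aehbq
Hunk 2: at line 7 remove [glpeb,rrsrs] add [glghw] -> 11 lines: yal hjs rqrfz zjwv rbxje pqb jqgh glghw qsr aux aehbq
Hunk 3: at line 1 remove [hjs,rqrfz,zjwv] add [uvbta] -> 9 lines: yal uvbta rbxje pqb jqgh glghw qsr aux aehbq
Hunk 4: at line 5 remove [glghw,qsr,aux] add [skcqh,ngvg,nqlz] -> 9 lines: yal uvbta rbxje pqb jqgh skcqh ngvg nqlz aehbq
Final line 8: nqlz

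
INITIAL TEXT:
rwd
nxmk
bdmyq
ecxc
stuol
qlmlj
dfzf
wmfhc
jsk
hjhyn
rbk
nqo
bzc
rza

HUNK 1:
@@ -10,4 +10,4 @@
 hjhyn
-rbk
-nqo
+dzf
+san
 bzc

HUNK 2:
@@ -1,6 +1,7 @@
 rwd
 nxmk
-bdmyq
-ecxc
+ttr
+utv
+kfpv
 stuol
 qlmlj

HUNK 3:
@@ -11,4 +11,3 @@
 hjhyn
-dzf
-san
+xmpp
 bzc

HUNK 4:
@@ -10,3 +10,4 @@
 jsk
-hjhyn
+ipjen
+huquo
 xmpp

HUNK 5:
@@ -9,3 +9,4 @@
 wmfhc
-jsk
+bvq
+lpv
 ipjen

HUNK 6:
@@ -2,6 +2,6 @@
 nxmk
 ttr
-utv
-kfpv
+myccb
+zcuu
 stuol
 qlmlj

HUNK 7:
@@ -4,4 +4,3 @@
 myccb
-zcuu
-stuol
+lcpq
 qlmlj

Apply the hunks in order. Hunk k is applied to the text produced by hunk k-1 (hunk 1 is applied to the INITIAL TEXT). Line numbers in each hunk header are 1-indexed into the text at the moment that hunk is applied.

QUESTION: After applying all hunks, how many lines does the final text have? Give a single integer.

Answer: 15

Derivation:
Hunk 1: at line 10 remove [rbk,nqo] add [dzf,san] -> 14 lines: rwd nxmk bdmyq ecxc stuol qlmlj dfzf wmfhc jsk hjhyn dzf san bzc rza
Hunk 2: at line 1 remove [bdmyq,ecxc] add [ttr,utv,kfpv] -> 15 lines: rwd nxmk ttr utv kfpv stuol qlmlj dfzf wmfhc jsk hjhyn dzf san bzc rza
Hunk 3: at line 11 remove [dzf,san] add [xmpp] -> 14 lines: rwd nxmk ttr utv kfpv stuol qlmlj dfzf wmfhc jsk hjhyn xmpp bzc rza
Hunk 4: at line 10 remove [hjhyn] add [ipjen,huquo] -> 15 lines: rwd nxmk ttr utv kfpv stuol qlmlj dfzf wmfhc jsk ipjen huquo xmpp bzc rza
Hunk 5: at line 9 remove [jsk] add [bvq,lpv] -> 16 lines: rwd nxmk ttr utv kfpv stuol qlmlj dfzf wmfhc bvq lpv ipjen huquo xmpp bzc rza
Hunk 6: at line 2 remove [utv,kfpv] add [myccb,zcuu] -> 16 lines: rwd nxmk ttr myccb zcuu stuol qlmlj dfzf wmfhc bvq lpv ipjen huquo xmpp bzc rza
Hunk 7: at line 4 remove [zcuu,stuol] add [lcpq] -> 15 lines: rwd nxmk ttr myccb lcpq qlmlj dfzf wmfhc bvq lpv ipjen huquo xmpp bzc rza
Final line count: 15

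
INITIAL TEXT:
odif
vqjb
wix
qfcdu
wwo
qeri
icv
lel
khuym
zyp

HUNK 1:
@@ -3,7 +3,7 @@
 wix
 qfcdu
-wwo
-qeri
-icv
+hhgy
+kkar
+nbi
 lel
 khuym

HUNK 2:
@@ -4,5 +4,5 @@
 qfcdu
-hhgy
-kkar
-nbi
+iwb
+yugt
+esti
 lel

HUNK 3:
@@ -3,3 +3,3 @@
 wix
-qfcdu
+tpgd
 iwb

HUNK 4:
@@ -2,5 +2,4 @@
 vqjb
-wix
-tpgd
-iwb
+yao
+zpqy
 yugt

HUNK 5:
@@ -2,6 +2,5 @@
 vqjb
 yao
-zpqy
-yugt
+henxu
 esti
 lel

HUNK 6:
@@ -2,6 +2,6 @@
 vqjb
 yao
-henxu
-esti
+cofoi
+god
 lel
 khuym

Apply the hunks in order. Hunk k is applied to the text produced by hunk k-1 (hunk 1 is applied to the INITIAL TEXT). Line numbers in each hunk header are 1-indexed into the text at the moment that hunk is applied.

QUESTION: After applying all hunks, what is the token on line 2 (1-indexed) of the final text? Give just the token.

Hunk 1: at line 3 remove [wwo,qeri,icv] add [hhgy,kkar,nbi] -> 10 lines: odif vqjb wix qfcdu hhgy kkar nbi lel khuym zyp
Hunk 2: at line 4 remove [hhgy,kkar,nbi] add [iwb,yugt,esti] -> 10 lines: odif vqjb wix qfcdu iwb yugt esti lel khuym zyp
Hunk 3: at line 3 remove [qfcdu] add [tpgd] -> 10 lines: odif vqjb wix tpgd iwb yugt esti lel khuym zyp
Hunk 4: at line 2 remove [wix,tpgd,iwb] add [yao,zpqy] -> 9 lines: odif vqjb yao zpqy yugt esti lel khuym zyp
Hunk 5: at line 2 remove [zpqy,yugt] add [henxu] -> 8 lines: odif vqjb yao henxu esti lel khuym zyp
Hunk 6: at line 2 remove [henxu,esti] add [cofoi,god] -> 8 lines: odif vqjb yao cofoi god lel khuym zyp
Final line 2: vqjb

Answer: vqjb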